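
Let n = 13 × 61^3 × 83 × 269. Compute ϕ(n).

58876341120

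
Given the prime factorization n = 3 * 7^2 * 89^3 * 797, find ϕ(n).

φ(3) = 3 − 1 = 2.
φ(7^2) = 7^1·(7−1) = 7·6 = 42.
φ(89^3) = 89^3 − 89^2 = 704969 − 7921 = 697048.
φ(797) = 797 − 1 = 796.
φ(82593463071) = 2 × 42 × 697048 × 796 = 46607417472.

46607417472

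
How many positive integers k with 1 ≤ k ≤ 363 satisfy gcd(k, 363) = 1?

220

363 = 3 · 11**2.
φ(363) = 363 · (1 − 1/3) · (1 − 1/11)
       = 363 · 20/33 = 220.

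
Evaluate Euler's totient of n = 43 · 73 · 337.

1016064

φ(43) = 43 − 1 = 42.
φ(73) = 73 − 1 = 72.
φ(337) = 337 − 1 = 336.
Since φ is multiplicative, φ(1057843) = 42 · 72 · 336 = 1016064.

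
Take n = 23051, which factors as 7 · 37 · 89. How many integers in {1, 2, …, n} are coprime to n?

φ(23051) = 23051 · (1 − 1/7) · (1 − 1/37) · (1 − 1/89)
       = 23051 · 19008/23051 = 19008.

19008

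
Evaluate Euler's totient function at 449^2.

φ(201601) = 201601 · (1 − 1/449)
       = 201601 · 448/449 = 201152.

201152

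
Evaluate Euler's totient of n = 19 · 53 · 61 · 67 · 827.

3061618560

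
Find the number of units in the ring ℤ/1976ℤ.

1976 = 2^3 × 13 × 19.
φ(2^3) = 2^2·(2−1) = 4·1 = 4.
φ(13) = 13 − 1 = 12.
φ(19) = 19 − 1 = 18.
Since φ is multiplicative, φ(1976) = 4 · 12 · 18 = 864.

864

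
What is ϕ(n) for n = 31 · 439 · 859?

φ(31) = 31 − 1 = 30.
φ(439) = 439 − 1 = 438.
φ(859) = 859 − 1 = 858.
φ(11690131) = 30 × 438 × 858 = 11274120.

11274120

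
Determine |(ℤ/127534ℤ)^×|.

First factor: 127534 = 2 * 11^2 * 17 * 31.
φ(2) = 2 − 1 = 1.
φ(11^2) = 11^1·(11−1) = 11·10 = 110.
φ(17) = 17 − 1 = 16.
φ(31) = 31 − 1 = 30.
φ(127534) = 1 × 110 × 16 × 30 = 52800.

52800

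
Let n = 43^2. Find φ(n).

1806

φ(43^2) = 43^2 − 43^1 = 1849 − 43 = 1806.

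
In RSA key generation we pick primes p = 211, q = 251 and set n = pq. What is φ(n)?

φ(52961) = 52961 · (1 − 1/211) · (1 − 1/251)
       = 52961 · 52500/52961 = 52500.

52500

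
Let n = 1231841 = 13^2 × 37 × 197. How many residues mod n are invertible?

φ(1231841) = 1231841 · (1 − 1/13) · (1 − 1/37) · (1 − 1/197)
       = 1231841 · 84672/94757 = 1100736.

1100736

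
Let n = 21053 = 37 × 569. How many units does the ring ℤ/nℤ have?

20448

φ(21053) = 21053 · (1 − 1/37) · (1 − 1/569)
       = 21053 · 20448/21053 = 20448.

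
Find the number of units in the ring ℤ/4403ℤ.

3456

Prime factorization: 4403 = 7 × 17 × 37.
φ(7) = 7 − 1 = 6.
φ(17) = 17 − 1 = 16.
φ(37) = 37 − 1 = 36.
φ(4403) = 6 × 16 × 36 = 3456.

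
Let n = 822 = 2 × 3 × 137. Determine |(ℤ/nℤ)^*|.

272

φ(2) = 2 − 1 = 1.
φ(3) = 3 − 1 = 2.
φ(137) = 137 − 1 = 136.
φ(822) = 1 × 2 × 136 = 272.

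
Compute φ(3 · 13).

24

φ(39) = 39 · (1 − 1/3) · (1 − 1/13)
       = 39 · 24/39 = 24.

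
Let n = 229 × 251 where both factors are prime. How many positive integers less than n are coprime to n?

φ(pq) = (p−1)(q−1) = 228 · 250 = 57000.

57000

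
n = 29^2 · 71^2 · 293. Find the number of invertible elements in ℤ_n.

1178406880

φ(1242167933) = 1242167933 · (1 − 1/29) · (1 − 1/71) · (1 − 1/293)
       = 1242167933 · 572320/603287 = 1178406880.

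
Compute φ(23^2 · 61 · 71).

φ(23^2) = 23^2 − 23^1 = 529 − 23 = 506.
φ(61) = 61 − 1 = 60.
φ(71) = 71 − 1 = 70.
Multiply: 506 · 60 · 70 = 2125200.

2125200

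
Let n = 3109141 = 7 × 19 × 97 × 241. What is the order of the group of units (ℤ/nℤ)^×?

2488320

φ(3109141) = 3109141 · (1 − 1/7) · (1 − 1/19) · (1 − 1/97) · (1 − 1/241)
       = 3109141 · 2488320/3109141 = 2488320.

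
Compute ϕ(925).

720

925 = 5^2 · 37.
φ(925) = 925 · (1 − 1/5) · (1 − 1/37)
       = 925 · 144/185 = 720.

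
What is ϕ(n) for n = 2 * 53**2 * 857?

2359136

φ(2) = 2 − 1 = 1.
φ(53^2) = 53^2 − 53^1 = 2809 − 53 = 2756.
φ(857) = 857 − 1 = 856.
φ(4814626) = 1 × 2756 × 856 = 2359136.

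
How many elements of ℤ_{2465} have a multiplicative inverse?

1792

2465 = 5 × 17 × 29.
φ(5) = 5 − 1 = 4.
φ(17) = 17 − 1 = 16.
φ(29) = 29 − 1 = 28.
φ(2465) = 4 × 16 × 28 = 1792.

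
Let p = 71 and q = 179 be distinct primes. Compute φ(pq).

12460

For distinct primes, φ(pq) = (p−1)(q−1) = 70 × 178 = 12460.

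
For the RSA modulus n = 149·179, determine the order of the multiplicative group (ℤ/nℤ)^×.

φ(pq) = (p−1)(q−1) = 148 · 178 = 26344.

26344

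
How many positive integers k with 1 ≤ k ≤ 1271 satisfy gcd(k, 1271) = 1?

1200

1271 = 31 · 41.
φ(31) = 31 − 1 = 30.
φ(41) = 41 − 1 = 40.
Multiply: 30 · 40 = 1200.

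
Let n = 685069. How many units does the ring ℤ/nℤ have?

504000

Factor 685069: 685069 = 7**2 · 11 · 31 · 41.
φ(685069) = 685069 · (1 − 1/7) · (1 − 1/11) · (1 − 1/31) · (1 − 1/41)
       = 685069 · 72000/97867 = 504000.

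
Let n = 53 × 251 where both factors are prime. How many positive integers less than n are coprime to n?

13000

φ(13303) = 13303 · (1 − 1/53) · (1 − 1/251)
       = 13303 · 13000/13303 = 13000.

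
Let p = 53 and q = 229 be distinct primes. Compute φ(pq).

φ(pq) = (p−1)(q−1) = 52 · 228 = 11856.

11856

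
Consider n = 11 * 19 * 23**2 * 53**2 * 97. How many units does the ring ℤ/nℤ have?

24097582080

φ(30124887353) = 30124887353 · (1 − 1/11) · (1 − 1/19) · (1 − 1/23) · (1 − 1/53) · (1 − 1/97)
       = 30124887353 · 19768320/24712787 = 24097582080.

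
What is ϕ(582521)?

Prime factorization: 582521 = 19 * 23 * 31 * 43.
φ(582521) = 582521 · (1 − 1/19) · (1 − 1/23) · (1 − 1/31) · (1 − 1/43)
       = 582521 · 498960/582521 = 498960.

498960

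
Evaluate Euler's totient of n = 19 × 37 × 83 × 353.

φ(20597197) = 20597197 · (1 − 1/19) · (1 − 1/37) · (1 − 1/83) · (1 − 1/353)
       = 20597197 · 18703872/20597197 = 18703872.

18703872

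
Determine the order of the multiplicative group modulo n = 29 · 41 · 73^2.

5886720

φ(29) = 29 − 1 = 28.
φ(41) = 41 − 1 = 40.
φ(73^2) = 73^2 − 73^1 = 5329 − 73 = 5256.
Since φ is multiplicative, φ(6336181) = 28 · 40 · 5256 = 5886720.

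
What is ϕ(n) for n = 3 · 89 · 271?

47520

φ(72357) = 72357 · (1 − 1/3) · (1 − 1/89) · (1 − 1/271)
       = 72357 · 47520/72357 = 47520.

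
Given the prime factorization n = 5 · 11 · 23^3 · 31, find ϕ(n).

φ(5) = 5 − 1 = 4.
φ(11) = 11 − 1 = 10.
φ(23^3) = 23^3 − 23^2 = 12167 − 529 = 11638.
φ(31) = 31 − 1 = 30.
φ(20744735) = 4 × 10 × 11638 × 30 = 13965600.

13965600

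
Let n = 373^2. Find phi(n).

138756

φ(373^2) = 373^2 − 373^1 = 139129 − 373 = 138756.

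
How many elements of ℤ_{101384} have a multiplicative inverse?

Factor 101384: 101384 = 2^3 × 19 × 23 × 29.
φ(101384) = 101384 · (1 − 1/2) · (1 − 1/19) · (1 − 1/23) · (1 − 1/29)
       = 101384 · 11088/25346 = 44352.

44352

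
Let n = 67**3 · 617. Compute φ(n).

182504784

φ(67^3) = 67^2·(67−1) = 4489·66 = 296274.
φ(617) = 617 − 1 = 616.
φ(185570771) = 296274 × 616 = 182504784.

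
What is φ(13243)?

11520

Prime factorization: 13243 = 17 · 19 · 41.
φ(17) = 17 − 1 = 16.
φ(19) = 19 − 1 = 18.
φ(41) = 41 − 1 = 40.
Multiply: 16 · 18 · 40 = 11520.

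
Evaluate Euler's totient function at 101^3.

1020100

φ(101^3) = 101^3 − 101^2 = 1030301 − 10201 = 1020100.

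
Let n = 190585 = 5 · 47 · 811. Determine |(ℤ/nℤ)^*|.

φ(190585) = 190585 · (1 − 1/5) · (1 − 1/47) · (1 − 1/811)
       = 190585 · 149040/190585 = 149040.

149040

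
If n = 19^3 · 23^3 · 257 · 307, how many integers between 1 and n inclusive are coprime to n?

5924060043264

φ(6584393988247) = 6584393988247 · (1 − 1/19) · (1 − 1/23) · (1 − 1/257) · (1 − 1/307)
       = 6584393988247 · 31021056/34478863 = 5924060043264.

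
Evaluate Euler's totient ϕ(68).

32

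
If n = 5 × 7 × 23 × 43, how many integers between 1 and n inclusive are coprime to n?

22176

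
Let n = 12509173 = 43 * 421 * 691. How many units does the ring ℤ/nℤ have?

φ(12509173) = 12509173 · (1 − 1/43) · (1 − 1/421) · (1 − 1/691)
       = 12509173 · 12171600/12509173 = 12171600.

12171600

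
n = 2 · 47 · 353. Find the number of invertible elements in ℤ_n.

16192

φ(33182) = 33182 · (1 − 1/2) · (1 − 1/47) · (1 − 1/353)
       = 33182 · 16192/33182 = 16192.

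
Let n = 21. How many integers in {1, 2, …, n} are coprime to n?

12

First factor: 21 = 3 × 7.
φ(3) = 3 − 1 = 2.
φ(7) = 7 − 1 = 6.
Since φ is multiplicative, φ(21) = 2 · 6 = 12.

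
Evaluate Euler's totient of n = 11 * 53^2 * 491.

13504400

φ(11) = 11 − 1 = 10.
φ(53^2) = 53^1·(53−1) = 53·52 = 2756.
φ(491) = 491 − 1 = 490.
Since φ is multiplicative, φ(15171409) = 10 · 2756 · 490 = 13504400.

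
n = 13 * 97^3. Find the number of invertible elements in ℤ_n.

10839168

φ(13) = 13 − 1 = 12.
φ(97^3) = 97^3 − 97^2 = 912673 − 9409 = 903264.
Multiply: 12 · 903264 = 10839168.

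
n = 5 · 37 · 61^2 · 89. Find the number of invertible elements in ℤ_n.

46379520

φ(5) = 5 − 1 = 4.
φ(37) = 37 − 1 = 36.
φ(61^2) = 61^1·(61−1) = 61·60 = 3660.
φ(89) = 89 − 1 = 88.
Multiply: 4 · 36 · 3660 · 88 = 46379520.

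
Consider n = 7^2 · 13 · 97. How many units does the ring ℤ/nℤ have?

48384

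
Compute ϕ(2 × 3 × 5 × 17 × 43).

φ(2) = 2 − 1 = 1.
φ(3) = 3 − 1 = 2.
φ(5) = 5 − 1 = 4.
φ(17) = 17 − 1 = 16.
φ(43) = 43 − 1 = 42.
φ(21930) = 1 × 2 × 4 × 16 × 42 = 5376.

5376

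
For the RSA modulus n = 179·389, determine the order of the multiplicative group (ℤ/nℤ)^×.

69064

φ(179) = 179 − 1 = 178.
φ(389) = 389 − 1 = 388.
Since φ is multiplicative, φ(69631) = 178 · 388 = 69064.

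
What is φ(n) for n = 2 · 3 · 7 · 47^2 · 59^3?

φ(19054652862) = 19054652862 · (1 − 1/2) · (1 − 1/3) · (1 − 1/7) · (1 − 1/47) · (1 − 1/59)
       = 19054652862 · 32016/116466 = 5238041712.

5238041712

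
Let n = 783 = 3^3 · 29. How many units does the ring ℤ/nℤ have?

φ(3^3) = 3^3 − 3^2 = 27 − 9 = 18.
φ(29) = 29 − 1 = 28.
φ(783) = 18 × 28 = 504.

504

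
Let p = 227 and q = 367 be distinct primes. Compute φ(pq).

φ(n) = (p − 1)(q − 1) = (227−1)(367−1) = 226·366 = 82716.

82716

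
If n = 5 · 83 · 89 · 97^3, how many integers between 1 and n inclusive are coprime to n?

26071812096

φ(33709577255) = 33709577255 · (1 − 1/5) · (1 − 1/83) · (1 − 1/89) · (1 − 1/97)
       = 33709577255 · 2770944/3582695 = 26071812096.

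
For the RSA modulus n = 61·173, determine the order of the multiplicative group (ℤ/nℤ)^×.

10320

φ(pq) = (p−1)(q−1) = 60 · 172 = 10320.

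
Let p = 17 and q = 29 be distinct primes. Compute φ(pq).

For distinct primes, φ(pq) = (p−1)(q−1) = 16 × 28 = 448.

448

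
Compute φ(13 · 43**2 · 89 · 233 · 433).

191140798464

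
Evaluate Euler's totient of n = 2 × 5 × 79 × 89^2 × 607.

φ(2) = 2 − 1 = 1.
φ(5) = 5 − 1 = 4.
φ(79) = 79 − 1 = 78.
φ(89^2) = 89^1·(89−1) = 89·88 = 7832.
φ(607) = 607 − 1 = 606.
Since φ is multiplicative, φ(3798357130) = 1 · 4 · 78 · 7832 · 606 = 1480811904.

1480811904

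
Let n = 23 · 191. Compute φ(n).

4180

φ(23) = 23 − 1 = 22.
φ(191) = 191 − 1 = 190.
Multiply: 22 · 190 = 4180.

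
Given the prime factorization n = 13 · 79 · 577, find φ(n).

539136

φ(13) = 13 − 1 = 12.
φ(79) = 79 − 1 = 78.
φ(577) = 577 − 1 = 576.
Since φ is multiplicative, φ(592579) = 12 · 78 · 576 = 539136.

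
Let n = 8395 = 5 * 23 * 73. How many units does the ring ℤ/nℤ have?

φ(8395) = 8395 · (1 − 1/5) · (1 − 1/23) · (1 − 1/73)
       = 8395 · 6336/8395 = 6336.

6336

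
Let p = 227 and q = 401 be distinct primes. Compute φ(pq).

For distinct primes, φ(pq) = (p−1)(q−1) = 226 × 400 = 90400.

90400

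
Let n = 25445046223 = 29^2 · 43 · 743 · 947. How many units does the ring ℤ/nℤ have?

23938688928

φ(25445046223) = 25445046223 · (1 − 1/29) · (1 − 1/43) · (1 − 1/743) · (1 − 1/947)
       = 25445046223 · 825472032/877415387 = 23938688928.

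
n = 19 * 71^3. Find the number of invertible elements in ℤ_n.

φ(19) = 19 − 1 = 18.
φ(71^3) = 71^3 − 71^2 = 357911 − 5041 = 352870.
Since φ is multiplicative, φ(6800309) = 18 · 352870 = 6351660.

6351660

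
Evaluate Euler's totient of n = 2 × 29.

28

φ(58) = 58 · (1 − 1/2) · (1 − 1/29)
       = 58 · 28/58 = 28.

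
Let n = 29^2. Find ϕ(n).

812

φ(841) = 841 · (1 − 1/29)
       = 841 · 28/29 = 812.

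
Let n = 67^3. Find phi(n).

φ(300763) = 300763 · (1 − 1/67)
       = 300763 · 66/67 = 296274.

296274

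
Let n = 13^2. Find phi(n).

156

φ(13^2) = 13^1·(13−1) = 13·12 = 156.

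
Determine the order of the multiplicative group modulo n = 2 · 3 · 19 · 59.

φ(6726) = 6726 · (1 − 1/2) · (1 − 1/3) · (1 − 1/19) · (1 − 1/59)
       = 6726 · 2088/6726 = 2088.

2088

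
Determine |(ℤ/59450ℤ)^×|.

22400

Factor 59450: 59450 = 2 · 5**2 · 29 · 41.
φ(59450) = 59450 · (1 − 1/2) · (1 − 1/5) · (1 − 1/29) · (1 − 1/41)
       = 59450 · 4480/11890 = 22400.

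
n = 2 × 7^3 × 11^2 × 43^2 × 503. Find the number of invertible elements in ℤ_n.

φ(77199481282) = 77199481282 · (1 − 1/2) · (1 − 1/7) · (1 − 1/11) · (1 − 1/43) · (1 − 1/503)
       = 77199481282 · 1265040/3330866 = 29319832080.

29319832080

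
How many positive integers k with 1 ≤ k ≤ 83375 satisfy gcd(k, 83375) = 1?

83375 = 5^3 × 23 × 29.
φ(83375) = 83375 · (1 − 1/5) · (1 − 1/23) · (1 − 1/29)
       = 83375 · 2464/3335 = 61600.

61600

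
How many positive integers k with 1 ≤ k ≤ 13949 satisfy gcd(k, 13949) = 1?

13949 = 13 · 29 · 37.
φ(13949) = 13949 · (1 − 1/13) · (1 − 1/29) · (1 − 1/37)
       = 13949 · 12096/13949 = 12096.

12096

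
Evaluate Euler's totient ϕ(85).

64

First factor: 85 = 5 · 17.
φ(5) = 5 − 1 = 4.
φ(17) = 17 − 1 = 16.
Since φ is multiplicative, φ(85) = 4 · 16 = 64.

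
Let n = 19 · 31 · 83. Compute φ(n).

44280

φ(48887) = 48887 · (1 − 1/19) · (1 − 1/31) · (1 − 1/83)
       = 48887 · 44280/48887 = 44280.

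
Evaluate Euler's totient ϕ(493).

Prime factorization: 493 = 17 * 29.
φ(17) = 17 − 1 = 16.
φ(29) = 29 − 1 = 28.
φ(493) = 16 × 28 = 448.

448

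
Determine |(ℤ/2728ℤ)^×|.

First factor: 2728 = 2**3 · 11 · 31.
φ(2^3) = 2^2·(2−1) = 4·1 = 4.
φ(11) = 11 − 1 = 10.
φ(31) = 31 − 1 = 30.
Multiply: 4 · 10 · 30 = 1200.

1200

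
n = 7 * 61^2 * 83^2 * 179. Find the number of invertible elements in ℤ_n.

26603837280

φ(32119363157) = 32119363157 · (1 − 1/7) · (1 − 1/61) · (1 − 1/83) · (1 − 1/179)
       = 32119363157 · 5254560/6343939 = 26603837280.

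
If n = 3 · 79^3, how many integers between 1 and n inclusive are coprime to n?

φ(1479117) = 1479117 · (1 − 1/3) · (1 − 1/79)
       = 1479117 · 156/237 = 973596.

973596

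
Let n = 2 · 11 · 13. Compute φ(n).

φ(286) = 286 · (1 − 1/2) · (1 − 1/11) · (1 − 1/13)
       = 286 · 120/286 = 120.

120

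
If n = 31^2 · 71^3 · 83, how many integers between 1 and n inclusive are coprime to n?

φ(28548055093) = 28548055093 · (1 − 1/31) · (1 − 1/71) · (1 − 1/83)
       = 28548055093 · 172200/182683 = 26909866200.

26909866200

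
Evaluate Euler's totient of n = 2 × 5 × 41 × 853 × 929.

126504960

φ(324899170) = 324899170 · (1 − 1/2) · (1 − 1/5) · (1 − 1/41) · (1 − 1/853) · (1 − 1/929)
       = 324899170 · 126504960/324899170 = 126504960.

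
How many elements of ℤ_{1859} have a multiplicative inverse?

1560

Prime factorization: 1859 = 11 × 13^2.
φ(11) = 11 − 1 = 10.
φ(13^2) = 13^1·(13−1) = 13·12 = 156.
φ(1859) = 10 × 156 = 1560.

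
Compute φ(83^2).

6806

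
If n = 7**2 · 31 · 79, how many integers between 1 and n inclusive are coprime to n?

98280

φ(120001) = 120001 · (1 − 1/7) · (1 − 1/31) · (1 − 1/79)
       = 120001 · 14040/17143 = 98280.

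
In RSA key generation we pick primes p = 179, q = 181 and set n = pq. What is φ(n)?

32040

φ(pq) = (p−1)(q−1) = 178 · 180 = 32040.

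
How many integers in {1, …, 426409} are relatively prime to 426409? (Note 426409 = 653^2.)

φ(426409) = 426409 · (1 − 1/653)
       = 426409 · 652/653 = 425756.

425756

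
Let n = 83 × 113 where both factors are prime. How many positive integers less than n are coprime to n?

9184

φ(pq) = (p−1)(q−1) = 82 · 112 = 9184.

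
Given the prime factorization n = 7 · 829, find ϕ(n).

φ(5803) = 5803 · (1 − 1/7) · (1 − 1/829)
       = 5803 · 4968/5803 = 4968.

4968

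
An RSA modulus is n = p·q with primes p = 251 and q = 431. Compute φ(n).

107500

φ(pq) = (p−1)(q−1) = 250 · 430 = 107500.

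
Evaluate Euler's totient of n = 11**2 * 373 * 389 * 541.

8573558400

φ(11^2) = 11^2 − 11^1 = 121 − 11 = 110.
φ(373) = 373 − 1 = 372.
φ(389) = 389 − 1 = 388.
φ(541) = 541 − 1 = 540.
Multiply: 110 · 372 · 388 · 540 = 8573558400.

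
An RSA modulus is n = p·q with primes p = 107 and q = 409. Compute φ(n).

43248

φ(107) = 107 − 1 = 106.
φ(409) = 409 − 1 = 408.
φ(43763) = 106 × 408 = 43248.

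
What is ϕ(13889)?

Prime factorization: 13889 = 17 × 19 × 43.
φ(13889) = 13889 · (1 − 1/17) · (1 − 1/19) · (1 − 1/43)
       = 13889 · 12096/13889 = 12096.

12096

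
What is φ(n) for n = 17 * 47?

φ(799) = 799 · (1 − 1/17) · (1 − 1/47)
       = 799 · 736/799 = 736.

736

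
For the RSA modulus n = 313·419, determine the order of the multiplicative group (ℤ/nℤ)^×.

φ(313) = 313 − 1 = 312.
φ(419) = 419 − 1 = 418.
φ(131147) = 312 × 418 = 130416.

130416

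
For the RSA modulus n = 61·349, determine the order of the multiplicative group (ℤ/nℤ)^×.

φ(pq) = (p−1)(q−1) = 60 · 348 = 20880.

20880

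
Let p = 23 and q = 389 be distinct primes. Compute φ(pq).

8536

φ(8947) = 8947 · (1 − 1/23) · (1 − 1/389)
       = 8947 · 8536/8947 = 8536.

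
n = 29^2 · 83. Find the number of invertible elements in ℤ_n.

φ(69803) = 69803 · (1 − 1/29) · (1 − 1/83)
       = 69803 · 2296/2407 = 66584.

66584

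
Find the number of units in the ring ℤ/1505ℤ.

1008

Prime factorization: 1505 = 5 · 7 · 43.
φ(5) = 5 − 1 = 4.
φ(7) = 7 − 1 = 6.
φ(43) = 43 − 1 = 42.
Since φ is multiplicative, φ(1505) = 4 · 6 · 42 = 1008.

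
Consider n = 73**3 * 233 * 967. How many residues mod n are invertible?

85989085056

φ(87649809287) = 87649809287 · (1 − 1/73) · (1 − 1/233) · (1 − 1/967)
       = 87649809287 · 16136064/16447703 = 85989085056.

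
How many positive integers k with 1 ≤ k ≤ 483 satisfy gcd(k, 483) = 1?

264

First factor: 483 = 3 · 7 · 23.
φ(3) = 3 − 1 = 2.
φ(7) = 7 − 1 = 6.
φ(23) = 23 − 1 = 22.
Since φ is multiplicative, φ(483) = 2 · 6 · 22 = 264.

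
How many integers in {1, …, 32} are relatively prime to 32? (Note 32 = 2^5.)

φ(2^5) = 2^4·(2−1) = 16·1 = 16.

16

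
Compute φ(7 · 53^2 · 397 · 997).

φ(7) = 7 − 1 = 6.
φ(53^2) = 53^2 − 53^1 = 2809 − 53 = 2756.
φ(397) = 397 − 1 = 396.
φ(997) = 997 − 1 = 996.
Multiply: 6 · 2756 · 396 · 996 = 6522062976.

6522062976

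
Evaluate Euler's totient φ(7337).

6160

Factor 7337: 7337 = 11 · 23 · 29.
φ(7337) = 7337 · (1 − 1/11) · (1 − 1/23) · (1 − 1/29)
       = 7337 · 6160/7337 = 6160.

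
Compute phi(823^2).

φ(823^2) = 823^2 − 823^1 = 677329 − 823 = 676506.

676506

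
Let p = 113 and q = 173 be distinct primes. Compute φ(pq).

φ(n) = (p − 1)(q − 1) = (113−1)(173−1) = 112·172 = 19264.

19264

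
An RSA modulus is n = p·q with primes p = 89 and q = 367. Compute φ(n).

32208

φ(n) = (p − 1)(q − 1) = (89−1)(367−1) = 88·366 = 32208.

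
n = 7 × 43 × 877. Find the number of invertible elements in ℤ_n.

φ(263977) = 263977 · (1 − 1/7) · (1 − 1/43) · (1 − 1/877)
       = 263977 · 220752/263977 = 220752.

220752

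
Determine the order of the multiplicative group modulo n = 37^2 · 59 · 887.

68448816

φ(71643877) = 71643877 · (1 − 1/37) · (1 − 1/59) · (1 − 1/887)
       = 71643877 · 1849968/1936321 = 68448816.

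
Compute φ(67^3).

296274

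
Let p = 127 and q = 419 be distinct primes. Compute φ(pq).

52668

For distinct primes, φ(pq) = (p−1)(q−1) = 126 × 418 = 52668.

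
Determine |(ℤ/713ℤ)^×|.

660

Factor 713: 713 = 23 × 31.
φ(713) = 713 · (1 − 1/23) · (1 − 1/31)
       = 713 · 660/713 = 660.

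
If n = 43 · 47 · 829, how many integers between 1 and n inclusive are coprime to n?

1599696

φ(43) = 43 − 1 = 42.
φ(47) = 47 − 1 = 46.
φ(829) = 829 − 1 = 828.
Multiply: 42 · 46 · 828 = 1599696.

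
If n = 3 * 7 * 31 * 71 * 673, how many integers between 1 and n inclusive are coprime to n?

φ(3) = 3 − 1 = 2.
φ(7) = 7 − 1 = 6.
φ(31) = 31 − 1 = 30.
φ(71) = 71 − 1 = 70.
φ(673) = 673 − 1 = 672.
Since φ is multiplicative, φ(31106733) = 2 · 6 · 30 · 70 · 672 = 16934400.

16934400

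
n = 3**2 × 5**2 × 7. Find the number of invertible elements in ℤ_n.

φ(1575) = 1575 · (1 − 1/3) · (1 − 1/5) · (1 − 1/7)
       = 1575 · 48/105 = 720.

720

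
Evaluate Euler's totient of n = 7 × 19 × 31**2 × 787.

φ(7) = 7 − 1 = 6.
φ(19) = 19 − 1 = 18.
φ(31^2) = 31^2 − 31^1 = 961 − 31 = 930.
φ(787) = 787 − 1 = 786.
φ(100588831) = 6 × 18 × 930 × 786 = 78945840.

78945840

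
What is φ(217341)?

129600

Prime factorization: 217341 = 3^2 * 19 * 31 * 41.
φ(3^2) = 3^1·(3−1) = 3·2 = 6.
φ(19) = 19 − 1 = 18.
φ(31) = 31 − 1 = 30.
φ(41) = 41 − 1 = 40.
Multiply: 6 · 18 · 30 · 40 = 129600.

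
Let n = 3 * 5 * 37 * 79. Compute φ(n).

22464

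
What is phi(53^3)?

φ(148877) = 148877 · (1 − 1/53)
       = 148877 · 52/53 = 146068.

146068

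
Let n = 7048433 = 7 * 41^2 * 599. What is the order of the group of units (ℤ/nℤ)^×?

5884320

φ(7048433) = 7048433 · (1 − 1/7) · (1 − 1/41) · (1 − 1/599)
       = 7048433 · 143520/171913 = 5884320.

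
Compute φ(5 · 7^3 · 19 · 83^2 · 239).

34288519104

φ(53650257535) = 53650257535 · (1 − 1/5) · (1 − 1/7) · (1 − 1/19) · (1 − 1/83) · (1 − 1/239)
       = 53650257535 · 8430912/13191605 = 34288519104.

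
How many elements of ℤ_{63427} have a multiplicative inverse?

46080

63427 = 7 * 13 * 17 * 41.
φ(7) = 7 − 1 = 6.
φ(13) = 13 − 1 = 12.
φ(17) = 17 − 1 = 16.
φ(41) = 41 − 1 = 40.
Multiply: 6 · 12 · 16 · 40 = 46080.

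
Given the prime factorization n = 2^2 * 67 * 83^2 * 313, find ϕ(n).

φ(2^2) = 2^2 − 2^1 = 4 − 2 = 2.
φ(67) = 67 − 1 = 66.
φ(83^2) = 83^1·(83−1) = 83·82 = 6806.
φ(313) = 313 − 1 = 312.
φ(577876876) = 2 × 66 × 6806 × 312 = 280298304.

280298304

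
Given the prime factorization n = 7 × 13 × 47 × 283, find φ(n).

φ(1210391) = 1210391 · (1 − 1/7) · (1 − 1/13) · (1 − 1/47) · (1 − 1/283)
       = 1210391 · 933984/1210391 = 933984.

933984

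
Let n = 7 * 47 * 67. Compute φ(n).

φ(7) = 7 − 1 = 6.
φ(47) = 47 − 1 = 46.
φ(67) = 67 − 1 = 66.
φ(22043) = 6 × 46 × 66 = 18216.

18216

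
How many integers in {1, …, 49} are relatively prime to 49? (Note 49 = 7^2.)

φ(49) = 49 · (1 − 1/7)
       = 49 · 6/7 = 42.

42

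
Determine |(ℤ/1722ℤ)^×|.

Prime factorization: 1722 = 2 × 3 × 7 × 41.
φ(1722) = 1722 · (1 − 1/2) · (1 − 1/3) · (1 − 1/7) · (1 − 1/41)
       = 1722 · 480/1722 = 480.

480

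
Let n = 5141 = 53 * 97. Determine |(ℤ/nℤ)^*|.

4992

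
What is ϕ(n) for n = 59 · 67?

3828

φ(59) = 59 − 1 = 58.
φ(67) = 67 − 1 = 66.
Multiply: 58 · 66 = 3828.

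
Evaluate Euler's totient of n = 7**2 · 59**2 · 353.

φ(7^2) = 7^2 − 7^1 = 49 − 7 = 42.
φ(59^2) = 59^2 − 59^1 = 3481 − 59 = 3422.
φ(353) = 353 − 1 = 352.
Multiply: 42 · 3422 · 352 = 50590848.

50590848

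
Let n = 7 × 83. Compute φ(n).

492

φ(7) = 7 − 1 = 6.
φ(83) = 83 − 1 = 82.
φ(581) = 6 × 82 = 492.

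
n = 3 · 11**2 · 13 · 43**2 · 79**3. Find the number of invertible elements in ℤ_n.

2320974976320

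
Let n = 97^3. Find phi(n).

φ(97^3) = 97^3 − 97^2 = 912673 − 9409 = 903264.

903264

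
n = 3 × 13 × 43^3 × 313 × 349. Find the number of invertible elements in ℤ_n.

φ(338719140201) = 338719140201 · (1 − 1/3) · (1 − 1/13) · (1 − 1/43) · (1 − 1/313) · (1 − 1/349)
       = 338719140201 · 109444608/183190449 = 202363080192.

202363080192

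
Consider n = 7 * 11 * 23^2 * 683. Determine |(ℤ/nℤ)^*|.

20705520

φ(27820639) = 27820639 · (1 − 1/7) · (1 − 1/11) · (1 − 1/23) · (1 − 1/683)
       = 27820639 · 900240/1209593 = 20705520.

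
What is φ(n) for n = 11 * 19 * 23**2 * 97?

φ(11) = 11 − 1 = 10.
φ(19) = 19 − 1 = 18.
φ(23^2) = 23^2 − 23^1 = 529 − 23 = 506.
φ(97) = 97 − 1 = 96.
Since φ is multiplicative, φ(10724417) = 10 · 18 · 506 · 96 = 8743680.

8743680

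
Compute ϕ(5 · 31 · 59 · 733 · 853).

4340701440

φ(5) = 5 − 1 = 4.
φ(31) = 31 − 1 = 30.
φ(59) = 59 − 1 = 58.
φ(733) = 733 − 1 = 732.
φ(853) = 853 − 1 = 852.
φ(5717902105) = 4 × 30 × 58 × 732 × 852 = 4340701440.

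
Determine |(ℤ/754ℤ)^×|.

336

Factor 754: 754 = 2 * 13 * 29.
φ(754) = 754 · (1 − 1/2) · (1 − 1/13) · (1 − 1/29)
       = 754 · 336/754 = 336.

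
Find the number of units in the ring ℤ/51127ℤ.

47040

51127 = 29 * 41 * 43.
φ(29) = 29 − 1 = 28.
φ(41) = 41 − 1 = 40.
φ(43) = 43 − 1 = 42.
Multiply: 28 · 40 · 42 = 47040.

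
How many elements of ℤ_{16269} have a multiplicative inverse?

8960

First factor: 16269 = 3 · 11 · 17 · 29.
φ(16269) = 16269 · (1 − 1/3) · (1 − 1/11) · (1 − 1/17) · (1 − 1/29)
       = 16269 · 8960/16269 = 8960.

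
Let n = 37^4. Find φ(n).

1823508

φ(37^4) = 37^3·(37−1) = 50653·36 = 1823508.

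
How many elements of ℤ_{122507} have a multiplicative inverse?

90720

Prime factorization: 122507 = 7 · 11 · 37 · 43.
φ(122507) = 122507 · (1 − 1/7) · (1 − 1/11) · (1 − 1/37) · (1 − 1/43)
       = 122507 · 90720/122507 = 90720.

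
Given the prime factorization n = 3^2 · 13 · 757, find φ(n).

φ(88569) = 88569 · (1 − 1/3) · (1 − 1/13) · (1 − 1/757)
       = 88569 · 18144/29523 = 54432.

54432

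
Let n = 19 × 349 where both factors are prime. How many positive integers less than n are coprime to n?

6264

φ(6631) = 6631 · (1 − 1/19) · (1 − 1/349)
       = 6631 · 6264/6631 = 6264.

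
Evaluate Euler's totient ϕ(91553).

Prime factorization: 91553 = 7 * 11 * 29 * 41.
φ(91553) = 91553 · (1 − 1/7) · (1 − 1/11) · (1 − 1/29) · (1 − 1/41)
       = 91553 · 67200/91553 = 67200.

67200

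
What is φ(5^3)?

100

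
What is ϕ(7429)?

Factor 7429: 7429 = 17 · 19 · 23.
φ(17) = 17 − 1 = 16.
φ(19) = 19 − 1 = 18.
φ(23) = 23 − 1 = 22.
Since φ is multiplicative, φ(7429) = 16 · 18 · 22 = 6336.

6336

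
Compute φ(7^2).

42

φ(7^2) = 7^1·(7−1) = 7·6 = 42.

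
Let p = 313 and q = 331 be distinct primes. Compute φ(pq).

φ(pq) = (p−1)(q−1) = 312 · 330 = 102960.

102960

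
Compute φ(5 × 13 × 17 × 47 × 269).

9467904

φ(5) = 5 − 1 = 4.
φ(13) = 13 − 1 = 12.
φ(17) = 17 − 1 = 16.
φ(47) = 47 − 1 = 46.
φ(269) = 269 − 1 = 268.
φ(13970515) = 4 × 12 × 16 × 46 × 268 = 9467904.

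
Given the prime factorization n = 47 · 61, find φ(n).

2760

φ(2867) = 2867 · (1 − 1/47) · (1 − 1/61)
       = 2867 · 2760/2867 = 2760.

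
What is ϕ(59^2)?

φ(59^2) = 59^1·(59−1) = 59·58 = 3422.

3422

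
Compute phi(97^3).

903264

φ(912673) = 912673 · (1 − 1/97)
       = 912673 · 96/97 = 903264.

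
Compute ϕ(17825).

13200

Prime factorization: 17825 = 5^2 × 23 × 31.
φ(5^2) = 5^2 − 5^1 = 25 − 5 = 20.
φ(23) = 23 − 1 = 22.
φ(31) = 31 − 1 = 30.
Since φ is multiplicative, φ(17825) = 20 · 22 · 30 = 13200.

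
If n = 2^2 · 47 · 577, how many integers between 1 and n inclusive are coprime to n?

52992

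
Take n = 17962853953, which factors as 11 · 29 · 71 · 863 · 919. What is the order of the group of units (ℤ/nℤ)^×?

15509793600

φ(17962853953) = 17962853953 · (1 − 1/11) · (1 − 1/29) · (1 − 1/71) · (1 − 1/863) · (1 − 1/919)
       = 17962853953 · 15509793600/17962853953 = 15509793600.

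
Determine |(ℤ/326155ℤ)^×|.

241920

Factor 326155: 326155 = 5 * 37 * 41 * 43.
φ(5) = 5 − 1 = 4.
φ(37) = 37 − 1 = 36.
φ(41) = 41 − 1 = 40.
φ(43) = 43 − 1 = 42.
Multiply: 4 · 36 · 40 · 42 = 241920.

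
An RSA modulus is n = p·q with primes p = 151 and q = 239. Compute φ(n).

φ(36089) = 36089 · (1 − 1/151) · (1 − 1/239)
       = 36089 · 35700/36089 = 35700.

35700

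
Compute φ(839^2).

703082

φ(839^2) = 839^1·(839−1) = 839·838 = 703082.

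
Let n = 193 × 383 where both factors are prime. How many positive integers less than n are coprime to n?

73344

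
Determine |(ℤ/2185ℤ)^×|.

1584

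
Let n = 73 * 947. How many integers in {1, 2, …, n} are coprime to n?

68112

φ(73) = 73 − 1 = 72.
φ(947) = 947 − 1 = 946.
Multiply: 72 · 946 = 68112.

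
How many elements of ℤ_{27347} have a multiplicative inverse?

Factor 27347: 27347 = 23 · 29 · 41.
φ(27347) = 27347 · (1 − 1/23) · (1 − 1/29) · (1 − 1/41)
       = 27347 · 24640/27347 = 24640.

24640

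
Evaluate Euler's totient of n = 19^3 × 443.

2872116

φ(3038537) = 3038537 · (1 − 1/19) · (1 − 1/443)
       = 3038537 · 7956/8417 = 2872116.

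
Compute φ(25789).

23040

Prime factorization: 25789 = 17 × 37 × 41.
φ(25789) = 25789 · (1 − 1/17) · (1 − 1/37) · (1 − 1/41)
       = 25789 · 23040/25789 = 23040.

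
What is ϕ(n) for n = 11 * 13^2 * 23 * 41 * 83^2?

φ(12076671893) = 12076671893 · (1 − 1/11) · (1 − 1/13) · (1 − 1/23) · (1 − 1/41) · (1 − 1/83)
       = 12076671893 · 8659200/11192467 = 9343276800.

9343276800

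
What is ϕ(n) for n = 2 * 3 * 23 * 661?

29040

φ(2) = 2 − 1 = 1.
φ(3) = 3 − 1 = 2.
φ(23) = 23 − 1 = 22.
φ(661) = 661 − 1 = 660.
φ(91218) = 1 × 2 × 22 × 660 = 29040.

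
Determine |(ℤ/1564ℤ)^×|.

704

Prime factorization: 1564 = 2**2 × 17 × 23.
φ(1564) = 1564 · (1 − 1/2) · (1 − 1/17) · (1 − 1/23)
       = 1564 · 352/782 = 704.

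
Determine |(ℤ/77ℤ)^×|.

Factor 77: 77 = 7 × 11.
φ(77) = 77 · (1 − 1/7) · (1 − 1/11)
       = 77 · 60/77 = 60.

60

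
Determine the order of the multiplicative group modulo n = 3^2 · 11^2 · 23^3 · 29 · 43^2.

388416853440

φ(710470903923) = 710470903923 · (1 − 1/3) · (1 − 1/11) · (1 − 1/23) · (1 − 1/29) · (1 − 1/43)
       = 710470903923 · 517440/946473 = 388416853440.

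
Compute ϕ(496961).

First factor: 496961 = 17 · 23 · 31 · 41.
φ(496961) = 496961 · (1 − 1/17) · (1 − 1/23) · (1 − 1/31) · (1 − 1/41)
       = 496961 · 422400/496961 = 422400.

422400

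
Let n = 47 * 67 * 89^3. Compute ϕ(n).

2116237728

φ(2219947381) = 2219947381 · (1 − 1/47) · (1 − 1/67) · (1 − 1/89)
       = 2219947381 · 267168/280261 = 2116237728.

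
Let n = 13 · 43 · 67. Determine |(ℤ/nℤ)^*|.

33264

φ(37453) = 37453 · (1 − 1/13) · (1 − 1/43) · (1 − 1/67)
       = 37453 · 33264/37453 = 33264.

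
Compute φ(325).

240

Prime factorization: 325 = 5^2 × 13.
φ(5^2) = 5^2 − 5^1 = 25 − 5 = 20.
φ(13) = 13 − 1 = 12.
Multiply: 20 · 12 = 240.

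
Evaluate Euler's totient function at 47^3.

φ(47^3) = 47^2·(47−1) = 2209·46 = 101614.

101614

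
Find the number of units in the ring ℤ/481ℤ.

432

First factor: 481 = 13 · 37.
φ(481) = 481 · (1 − 1/13) · (1 − 1/37)
       = 481 · 432/481 = 432.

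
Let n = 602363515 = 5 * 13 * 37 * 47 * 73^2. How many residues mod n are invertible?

φ(602363515) = 602363515 · (1 − 1/5) · (1 − 1/13) · (1 − 1/37) · (1 − 1/47) · (1 − 1/73)
       = 602363515 · 5723136/8251555 = 417788928.

417788928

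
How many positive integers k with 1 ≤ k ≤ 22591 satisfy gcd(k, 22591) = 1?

20160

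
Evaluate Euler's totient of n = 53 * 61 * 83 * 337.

85962240

φ(53) = 53 − 1 = 52.
φ(61) = 61 − 1 = 60.
φ(83) = 83 − 1 = 82.
φ(337) = 337 − 1 = 336.
φ(90430243) = 52 × 60 × 82 × 336 = 85962240.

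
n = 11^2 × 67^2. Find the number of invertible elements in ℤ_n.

486420

φ(11^2) = 11^1·(11−1) = 11·10 = 110.
φ(67^2) = 67^2 − 67^1 = 4489 − 67 = 4422.
φ(543169) = 110 × 4422 = 486420.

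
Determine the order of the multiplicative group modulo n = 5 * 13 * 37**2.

φ(88985) = 88985 · (1 − 1/5) · (1 − 1/13) · (1 − 1/37)
       = 88985 · 1728/2405 = 63936.

63936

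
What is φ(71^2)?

4970

φ(71^2) = 71^2 − 71^1 = 5041 − 71 = 4970.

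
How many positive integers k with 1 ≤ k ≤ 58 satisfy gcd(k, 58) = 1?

First factor: 58 = 2 · 29.
φ(2) = 2 − 1 = 1.
φ(29) = 29 − 1 = 28.
Multiply: 1 · 28 = 28.

28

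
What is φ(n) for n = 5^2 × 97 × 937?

1797120

φ(2272225) = 2272225 · (1 − 1/5) · (1 − 1/97) · (1 − 1/937)
       = 2272225 · 359424/454445 = 1797120.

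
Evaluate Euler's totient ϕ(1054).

1054 = 2 * 17 * 31.
φ(1054) = 1054 · (1 − 1/2) · (1 − 1/17) · (1 − 1/31)
       = 1054 · 480/1054 = 480.

480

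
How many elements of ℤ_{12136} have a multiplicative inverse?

5760

Prime factorization: 12136 = 2^3 * 37 * 41.
φ(12136) = 12136 · (1 − 1/2) · (1 − 1/37) · (1 − 1/41)
       = 12136 · 1440/3034 = 5760.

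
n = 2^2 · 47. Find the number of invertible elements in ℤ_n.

92

φ(2^2) = 2^2 − 2^1 = 4 − 2 = 2.
φ(47) = 47 − 1 = 46.
Since φ is multiplicative, φ(188) = 2 · 46 = 92.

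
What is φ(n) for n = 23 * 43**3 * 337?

574047936

φ(23) = 23 − 1 = 22.
φ(43^3) = 43^3 − 43^2 = 79507 − 1849 = 77658.
φ(337) = 337 − 1 = 336.
Since φ is multiplicative, φ(616258757) = 22 · 77658 · 336 = 574047936.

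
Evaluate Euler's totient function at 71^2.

φ(71^2) = 71^2 − 71^1 = 5041 − 71 = 4970.

4970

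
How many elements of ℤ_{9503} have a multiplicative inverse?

Factor 9503: 9503 = 13 * 17 * 43.
φ(13) = 13 − 1 = 12.
φ(17) = 17 − 1 = 16.
φ(43) = 43 − 1 = 42.
Since φ is multiplicative, φ(9503) = 12 · 16 · 42 = 8064.

8064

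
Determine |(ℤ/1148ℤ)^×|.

Prime factorization: 1148 = 2**2 * 7 * 41.
φ(1148) = 1148 · (1 − 1/2) · (1 − 1/7) · (1 − 1/41)
       = 1148 · 240/574 = 480.

480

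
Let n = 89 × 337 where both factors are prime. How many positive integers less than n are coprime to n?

For distinct primes, φ(pq) = (p−1)(q−1) = 88 × 336 = 29568.

29568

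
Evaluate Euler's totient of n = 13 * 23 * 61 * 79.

φ(13) = 13 − 1 = 12.
φ(23) = 23 − 1 = 22.
φ(61) = 61 − 1 = 60.
φ(79) = 79 − 1 = 78.
φ(1440881) = 12 × 22 × 60 × 78 = 1235520.

1235520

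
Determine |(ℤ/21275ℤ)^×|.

15840

Factor 21275: 21275 = 5^2 × 23 × 37.
φ(21275) = 21275 · (1 − 1/5) · (1 − 1/23) · (1 − 1/37)
       = 21275 · 3168/4255 = 15840.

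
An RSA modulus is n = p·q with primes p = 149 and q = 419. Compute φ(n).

For distinct primes, φ(pq) = (p−1)(q−1) = 148 × 418 = 61864.

61864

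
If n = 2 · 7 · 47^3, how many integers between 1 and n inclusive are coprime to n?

609684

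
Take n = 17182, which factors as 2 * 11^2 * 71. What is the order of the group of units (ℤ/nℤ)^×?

7700

φ(2) = 2 − 1 = 1.
φ(11^2) = 11^2 − 11^1 = 121 − 11 = 110.
φ(71) = 71 − 1 = 70.
φ(17182) = 1 × 110 × 70 = 7700.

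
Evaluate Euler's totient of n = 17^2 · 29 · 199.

φ(17^2) = 17^1·(17−1) = 17·16 = 272.
φ(29) = 29 − 1 = 28.
φ(199) = 199 − 1 = 198.
Since φ is multiplicative, φ(1667819) = 272 · 28 · 198 = 1507968.

1507968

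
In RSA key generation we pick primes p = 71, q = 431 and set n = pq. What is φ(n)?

φ(pq) = (p−1)(q−1) = 70 · 430 = 30100.

30100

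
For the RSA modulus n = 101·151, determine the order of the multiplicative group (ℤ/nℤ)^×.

φ(n) = (p − 1)(q − 1) = (101−1)(151−1) = 100·150 = 15000.

15000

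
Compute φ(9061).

7680

9061 = 13 · 17 · 41.
φ(9061) = 9061 · (1 − 1/13) · (1 − 1/17) · (1 − 1/41)
       = 9061 · 7680/9061 = 7680.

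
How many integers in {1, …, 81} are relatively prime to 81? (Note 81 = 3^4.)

54

φ(3^4) = 3^4 − 3^3 = 81 − 27 = 54.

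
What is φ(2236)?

First factor: 2236 = 2^2 · 13 · 43.
φ(2236) = 2236 · (1 − 1/2) · (1 − 1/13) · (1 − 1/43)
       = 2236 · 504/1118 = 1008.

1008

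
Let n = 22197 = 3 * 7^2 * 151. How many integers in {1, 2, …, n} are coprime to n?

φ(22197) = 22197 · (1 − 1/3) · (1 − 1/7) · (1 − 1/151)
       = 22197 · 1800/3171 = 12600.

12600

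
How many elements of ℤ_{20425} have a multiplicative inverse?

15120

20425 = 5^2 × 19 × 43.
φ(5^2) = 5^1·(5−1) = 5·4 = 20.
φ(19) = 19 − 1 = 18.
φ(43) = 43 − 1 = 42.
Multiply: 20 · 18 · 42 = 15120.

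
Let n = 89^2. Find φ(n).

7832

φ(7921) = 7921 · (1 − 1/89)
       = 7921 · 88/89 = 7832.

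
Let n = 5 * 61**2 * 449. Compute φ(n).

6558720

φ(8353645) = 8353645 · (1 − 1/5) · (1 − 1/61) · (1 − 1/449)
       = 8353645 · 107520/136945 = 6558720.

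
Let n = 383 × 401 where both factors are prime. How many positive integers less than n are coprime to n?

φ(pq) = (p−1)(q−1) = 382 · 400 = 152800.

152800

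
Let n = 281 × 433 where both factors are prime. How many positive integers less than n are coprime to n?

φ(281) = 281 − 1 = 280.
φ(433) = 433 − 1 = 432.
Multiply: 280 · 432 = 120960.

120960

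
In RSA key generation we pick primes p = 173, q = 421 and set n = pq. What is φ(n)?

72240

φ(173) = 173 − 1 = 172.
φ(421) = 421 − 1 = 420.
Since φ is multiplicative, φ(72833) = 172 · 420 = 72240.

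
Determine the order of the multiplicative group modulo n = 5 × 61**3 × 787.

701929440

φ(893170235) = 893170235 · (1 − 1/5) · (1 − 1/61) · (1 − 1/787)
       = 893170235 · 188640/240035 = 701929440.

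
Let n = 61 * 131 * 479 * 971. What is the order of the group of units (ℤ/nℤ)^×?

φ(3716686019) = 3716686019 · (1 − 1/61) · (1 − 1/131) · (1 − 1/479) · (1 − 1/971)
       = 3716686019 · 3616548000/3716686019 = 3616548000.

3616548000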